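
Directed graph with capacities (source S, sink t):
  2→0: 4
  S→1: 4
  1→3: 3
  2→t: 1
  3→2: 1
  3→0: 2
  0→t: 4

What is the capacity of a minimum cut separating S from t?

3

Max flow = 3 (via 2 augmenting paths).
In the residual at optimum, the set reachable from S is {1, S}.
Cut edges: 1→3 (cap 3). Sum = 3.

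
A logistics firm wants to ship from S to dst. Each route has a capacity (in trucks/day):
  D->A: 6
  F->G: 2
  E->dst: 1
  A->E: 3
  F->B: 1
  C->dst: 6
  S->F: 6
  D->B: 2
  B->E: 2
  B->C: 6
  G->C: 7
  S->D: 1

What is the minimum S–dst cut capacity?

4

Max flow = 4 (via 3 augmenting paths).
In the residual at optimum, the set reachable from S is {F, S}.
Cut edges: S->D (cap 1), F->B (cap 1), F->G (cap 2). Sum = 4.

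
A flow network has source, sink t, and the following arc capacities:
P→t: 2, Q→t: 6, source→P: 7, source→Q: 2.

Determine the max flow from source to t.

Augment source→P→t: bottleneck 2. Total 2.
Augment source→Q→t: bottleneck 2. Total 4.
No augmenting path remains in the residual graph.

4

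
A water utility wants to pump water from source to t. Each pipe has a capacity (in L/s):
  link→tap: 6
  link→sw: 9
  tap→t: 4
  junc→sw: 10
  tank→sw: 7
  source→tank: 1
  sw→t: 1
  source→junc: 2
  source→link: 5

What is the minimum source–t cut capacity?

Max flow = 5 (via 2 augmenting paths).
In the residual at optimum, the set reachable from source is {junc, link, source, sw, tank, tap}.
Cut edges: tap→t (cap 4), sw→t (cap 1). Sum = 5.

5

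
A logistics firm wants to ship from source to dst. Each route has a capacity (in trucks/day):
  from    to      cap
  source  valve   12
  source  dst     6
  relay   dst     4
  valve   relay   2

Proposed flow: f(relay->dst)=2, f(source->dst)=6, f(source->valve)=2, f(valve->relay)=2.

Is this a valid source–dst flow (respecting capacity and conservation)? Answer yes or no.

Yes

Every edge has 0 ≤ f(e) ≤ cap(e).
At each intermediate node, inflow equals outflow.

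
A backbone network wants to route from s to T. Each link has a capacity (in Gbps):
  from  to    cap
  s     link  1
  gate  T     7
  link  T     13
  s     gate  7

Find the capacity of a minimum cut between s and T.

8

Max flow = 8 (via 2 augmenting paths).
In the residual at optimum, the set reachable from s is {s}.
Cut edges: s->link (cap 1), s->gate (cap 7). Sum = 8.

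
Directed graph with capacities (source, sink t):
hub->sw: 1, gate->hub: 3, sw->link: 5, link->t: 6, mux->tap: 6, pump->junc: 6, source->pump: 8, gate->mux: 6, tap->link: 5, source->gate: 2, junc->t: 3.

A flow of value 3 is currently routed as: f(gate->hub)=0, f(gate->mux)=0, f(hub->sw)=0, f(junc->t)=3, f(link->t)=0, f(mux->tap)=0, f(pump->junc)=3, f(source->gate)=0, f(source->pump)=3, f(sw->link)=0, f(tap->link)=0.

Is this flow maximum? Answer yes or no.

Residual path source->gate->hub->sw->link->t has bottleneck 1 > 0.
Pushing 1 along it raises the flow to 4, so the given flow is not maximum.

No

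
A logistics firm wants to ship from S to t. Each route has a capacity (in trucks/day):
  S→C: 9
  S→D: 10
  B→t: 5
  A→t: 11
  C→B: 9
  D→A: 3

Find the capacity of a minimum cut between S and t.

Max flow = 8 (via 2 augmenting paths).
In the residual at optimum, the set reachable from S is {B, C, D, S}.
Cut edges: D→A (cap 3), B→t (cap 5). Sum = 8.

8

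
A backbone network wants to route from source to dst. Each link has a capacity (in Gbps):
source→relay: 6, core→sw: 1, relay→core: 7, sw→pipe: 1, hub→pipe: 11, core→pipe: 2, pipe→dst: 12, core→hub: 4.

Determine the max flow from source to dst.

6

Augment source→relay→core→pipe→dst: bottleneck 2. Total 2.
Augment source→relay→core→hub→pipe→dst: bottleneck 4. Total 6.
No augmenting path remains in the residual graph.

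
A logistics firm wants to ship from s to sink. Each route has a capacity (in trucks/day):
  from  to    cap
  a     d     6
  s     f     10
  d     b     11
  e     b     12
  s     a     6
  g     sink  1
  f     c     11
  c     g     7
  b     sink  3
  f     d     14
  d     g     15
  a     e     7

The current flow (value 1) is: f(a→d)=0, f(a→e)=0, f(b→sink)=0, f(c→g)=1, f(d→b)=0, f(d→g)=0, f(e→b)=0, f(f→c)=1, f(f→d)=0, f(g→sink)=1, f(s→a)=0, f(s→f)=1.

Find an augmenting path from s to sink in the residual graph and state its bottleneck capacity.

Residual along s→f→d→b→sink: s→f: 9, f→d: 14, d→b: 11, b→sink: 3.
Bottleneck = min = 3.

s→f→d→b→sink, bottleneck 3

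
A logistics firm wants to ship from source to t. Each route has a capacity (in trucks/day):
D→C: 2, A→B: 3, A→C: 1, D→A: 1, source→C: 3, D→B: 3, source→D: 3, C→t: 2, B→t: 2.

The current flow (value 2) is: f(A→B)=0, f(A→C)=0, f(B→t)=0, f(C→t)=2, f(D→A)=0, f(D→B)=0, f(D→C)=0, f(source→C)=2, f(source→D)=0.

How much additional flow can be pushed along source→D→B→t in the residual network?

2

Residual capacities along the path: source→D: 3, D→B: 3, B→t: 2.
Minimum is 2.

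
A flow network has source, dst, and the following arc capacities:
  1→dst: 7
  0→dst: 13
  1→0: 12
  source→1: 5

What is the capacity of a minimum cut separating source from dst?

Max flow = 5 (via 1 augmenting path).
In the residual at optimum, the set reachable from source is {source}.
Cut edges: source→1 (cap 5). Sum = 5.

5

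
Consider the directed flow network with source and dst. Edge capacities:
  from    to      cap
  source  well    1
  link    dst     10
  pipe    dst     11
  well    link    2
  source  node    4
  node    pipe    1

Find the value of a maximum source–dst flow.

2

Augment source->node->pipe->dst: bottleneck 1. Total 1.
Augment source->well->link->dst: bottleneck 1. Total 2.
No augmenting path remains in the residual graph.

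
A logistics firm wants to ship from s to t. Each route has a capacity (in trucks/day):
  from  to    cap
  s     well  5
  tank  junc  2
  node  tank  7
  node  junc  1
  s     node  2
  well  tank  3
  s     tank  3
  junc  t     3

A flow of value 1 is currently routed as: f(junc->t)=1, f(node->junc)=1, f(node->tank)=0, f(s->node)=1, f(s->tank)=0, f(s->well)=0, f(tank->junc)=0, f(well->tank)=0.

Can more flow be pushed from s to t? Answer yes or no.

Residual path s->tank->junc->t has bottleneck 2 > 0.
Pushing 2 along it raises the flow to 3, so the given flow is not maximum.

Yes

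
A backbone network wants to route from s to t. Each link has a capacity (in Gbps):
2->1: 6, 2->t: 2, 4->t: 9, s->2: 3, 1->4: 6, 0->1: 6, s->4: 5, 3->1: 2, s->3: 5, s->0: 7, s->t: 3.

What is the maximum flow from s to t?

14

Augment s->t: bottleneck 3. Total 3.
Augment s->2->t: bottleneck 2. Total 5.
Augment s->4->t: bottleneck 5. Total 10.
Augment s->3->1->4->t: bottleneck 2. Total 12.
Augment s->2->1->4->t: bottleneck 1. Total 13.
Augment s->0->1->4->t: bottleneck 1. Total 14.
No augmenting path remains in the residual graph.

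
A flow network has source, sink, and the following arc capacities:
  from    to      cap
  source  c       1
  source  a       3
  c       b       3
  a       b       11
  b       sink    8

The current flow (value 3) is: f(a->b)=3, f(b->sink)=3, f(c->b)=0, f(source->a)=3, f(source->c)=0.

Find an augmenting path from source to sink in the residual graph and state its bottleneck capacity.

Residual along source->c->b->sink: source->c: 1, c->b: 3, b->sink: 5.
Bottleneck = min = 1.

source->c->b->sink, bottleneck 1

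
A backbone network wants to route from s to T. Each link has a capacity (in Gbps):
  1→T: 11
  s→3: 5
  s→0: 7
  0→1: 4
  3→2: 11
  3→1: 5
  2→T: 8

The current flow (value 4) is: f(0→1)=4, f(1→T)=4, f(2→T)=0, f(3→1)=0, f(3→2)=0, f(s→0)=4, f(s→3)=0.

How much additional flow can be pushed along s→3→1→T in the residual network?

5

Residual capacities along the path: s→3: 5, 3→1: 5, 1→T: 7.
Minimum is 5.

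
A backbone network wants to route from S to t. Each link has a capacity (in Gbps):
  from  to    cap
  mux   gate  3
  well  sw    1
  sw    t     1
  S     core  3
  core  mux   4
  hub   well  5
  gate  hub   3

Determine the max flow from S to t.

Augment S->core->mux->gate->hub->well->sw->t: bottleneck 1. Total 1.
No augmenting path remains in the residual graph.

1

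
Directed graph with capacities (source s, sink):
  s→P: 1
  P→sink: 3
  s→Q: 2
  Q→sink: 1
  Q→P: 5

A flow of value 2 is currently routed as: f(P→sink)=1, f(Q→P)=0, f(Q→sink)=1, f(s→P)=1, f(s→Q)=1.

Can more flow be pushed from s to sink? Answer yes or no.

Residual path s→Q→P→sink has bottleneck 1 > 0.
Pushing 1 along it raises the flow to 3, so the given flow is not maximum.

Yes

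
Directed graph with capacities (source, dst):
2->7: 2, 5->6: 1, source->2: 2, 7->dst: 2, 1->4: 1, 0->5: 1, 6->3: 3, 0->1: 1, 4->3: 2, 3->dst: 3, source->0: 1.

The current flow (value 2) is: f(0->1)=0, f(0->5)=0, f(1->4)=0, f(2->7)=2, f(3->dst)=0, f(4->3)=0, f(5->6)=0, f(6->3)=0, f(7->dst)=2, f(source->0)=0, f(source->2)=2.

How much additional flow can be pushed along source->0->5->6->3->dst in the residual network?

1

Residual capacities along the path: source->0: 1, 0->5: 1, 5->6: 1, 6->3: 3, 3->dst: 3.
Minimum is 1.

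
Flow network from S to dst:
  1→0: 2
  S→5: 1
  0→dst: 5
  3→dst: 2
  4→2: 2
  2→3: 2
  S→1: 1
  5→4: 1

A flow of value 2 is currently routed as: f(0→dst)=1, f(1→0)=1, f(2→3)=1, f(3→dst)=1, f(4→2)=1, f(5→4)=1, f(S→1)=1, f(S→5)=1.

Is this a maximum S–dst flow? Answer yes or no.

Yes

Residual reachable from S: {S}; dst is not reachable.
Saturated cut: S→5, S→1 with total capacity 2 = current flow value. Flow is maximum.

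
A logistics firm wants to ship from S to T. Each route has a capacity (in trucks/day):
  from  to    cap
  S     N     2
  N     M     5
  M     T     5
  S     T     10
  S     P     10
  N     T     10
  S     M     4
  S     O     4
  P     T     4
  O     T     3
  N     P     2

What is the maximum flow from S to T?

Augment S→T: bottleneck 10. Total 10.
Augment S→O→T: bottleneck 3. Total 13.
Augment S→N→T: bottleneck 2. Total 15.
Augment S→M→T: bottleneck 4. Total 19.
Augment S→P→T: bottleneck 4. Total 23.
No augmenting path remains in the residual graph.

23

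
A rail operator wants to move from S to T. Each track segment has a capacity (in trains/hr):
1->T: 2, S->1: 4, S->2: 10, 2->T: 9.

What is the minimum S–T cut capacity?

11

Max flow = 11 (via 2 augmenting paths).
In the residual at optimum, the set reachable from S is {1, 2, S}.
Cut edges: 1->T (cap 2), 2->T (cap 9). Sum = 11.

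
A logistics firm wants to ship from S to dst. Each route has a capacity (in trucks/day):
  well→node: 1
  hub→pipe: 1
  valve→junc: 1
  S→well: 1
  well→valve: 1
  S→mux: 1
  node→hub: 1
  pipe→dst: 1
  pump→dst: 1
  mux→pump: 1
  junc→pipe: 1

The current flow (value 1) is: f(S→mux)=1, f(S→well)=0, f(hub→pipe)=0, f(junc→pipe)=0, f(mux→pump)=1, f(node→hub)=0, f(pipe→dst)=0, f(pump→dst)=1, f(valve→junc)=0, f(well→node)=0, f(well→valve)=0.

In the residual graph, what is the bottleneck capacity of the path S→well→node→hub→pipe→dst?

1

Residual capacities along the path: S→well: 1, well→node: 1, node→hub: 1, hub→pipe: 1, pipe→dst: 1.
Minimum is 1.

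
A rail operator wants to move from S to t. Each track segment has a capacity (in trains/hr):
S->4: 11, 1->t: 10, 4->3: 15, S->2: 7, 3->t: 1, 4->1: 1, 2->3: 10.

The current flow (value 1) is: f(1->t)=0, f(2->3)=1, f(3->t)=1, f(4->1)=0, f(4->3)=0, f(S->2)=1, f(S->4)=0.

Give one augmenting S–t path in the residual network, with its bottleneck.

Residual along S->4->1->t: S->4: 11, 4->1: 1, 1->t: 10.
Bottleneck = min = 1.

S->4->1->t, bottleneck 1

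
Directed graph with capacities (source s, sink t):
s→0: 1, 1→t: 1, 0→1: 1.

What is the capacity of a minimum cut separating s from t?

Max flow = 1 (via 1 augmenting path).
In the residual at optimum, the set reachable from s is {s}.
Cut edges: s→0 (cap 1). Sum = 1.

1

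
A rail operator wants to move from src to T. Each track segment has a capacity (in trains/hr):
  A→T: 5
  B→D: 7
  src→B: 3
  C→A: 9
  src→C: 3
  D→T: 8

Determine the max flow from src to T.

6

Augment src→C→A→T: bottleneck 3. Total 3.
Augment src→B→D→T: bottleneck 3. Total 6.
No augmenting path remains in the residual graph.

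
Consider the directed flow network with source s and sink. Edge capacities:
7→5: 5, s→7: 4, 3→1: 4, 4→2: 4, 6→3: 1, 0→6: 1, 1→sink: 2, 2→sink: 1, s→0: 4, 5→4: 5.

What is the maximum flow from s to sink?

Augment s→0→6→3→1→sink: bottleneck 1. Total 1.
Augment s→7→5→4→2→sink: bottleneck 1. Total 2.
No augmenting path remains in the residual graph.

2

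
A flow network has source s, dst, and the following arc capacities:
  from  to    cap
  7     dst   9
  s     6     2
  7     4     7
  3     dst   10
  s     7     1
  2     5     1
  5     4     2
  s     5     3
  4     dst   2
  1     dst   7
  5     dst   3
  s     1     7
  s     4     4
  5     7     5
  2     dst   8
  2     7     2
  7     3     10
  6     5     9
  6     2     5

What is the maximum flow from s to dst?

15

Augment s->5->dst: bottleneck 3. Total 3.
Augment s->1->dst: bottleneck 7. Total 10.
Augment s->7->dst: bottleneck 1. Total 11.
Augment s->4->dst: bottleneck 2. Total 13.
Augment s->6->2->dst: bottleneck 2. Total 15.
No augmenting path remains in the residual graph.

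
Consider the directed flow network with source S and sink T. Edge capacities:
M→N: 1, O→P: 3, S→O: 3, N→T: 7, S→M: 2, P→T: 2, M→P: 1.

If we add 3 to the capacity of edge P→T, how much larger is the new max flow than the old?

Original max flow = 3.
After raising cap(P→T), augmenting paths through that edge carry 2 more units.
New max flow = 5. Increase = 2.

2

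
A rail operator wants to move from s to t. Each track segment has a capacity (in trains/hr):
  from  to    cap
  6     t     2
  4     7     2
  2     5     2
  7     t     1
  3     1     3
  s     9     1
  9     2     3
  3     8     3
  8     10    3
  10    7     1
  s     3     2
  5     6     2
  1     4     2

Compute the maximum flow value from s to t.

2

Augment s->9->2->5->6->t: bottleneck 1. Total 1.
Augment s->3->1->4->7->t: bottleneck 1. Total 2.
No augmenting path remains in the residual graph.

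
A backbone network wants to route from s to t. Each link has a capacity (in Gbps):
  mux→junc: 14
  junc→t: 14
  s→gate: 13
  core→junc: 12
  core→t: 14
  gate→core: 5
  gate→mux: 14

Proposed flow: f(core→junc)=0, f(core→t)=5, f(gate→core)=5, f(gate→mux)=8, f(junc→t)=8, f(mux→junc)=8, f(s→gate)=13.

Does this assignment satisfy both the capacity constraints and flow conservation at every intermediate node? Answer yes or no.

Every edge has 0 ≤ f(e) ≤ cap(e).
At each intermediate node, inflow equals outflow.

Yes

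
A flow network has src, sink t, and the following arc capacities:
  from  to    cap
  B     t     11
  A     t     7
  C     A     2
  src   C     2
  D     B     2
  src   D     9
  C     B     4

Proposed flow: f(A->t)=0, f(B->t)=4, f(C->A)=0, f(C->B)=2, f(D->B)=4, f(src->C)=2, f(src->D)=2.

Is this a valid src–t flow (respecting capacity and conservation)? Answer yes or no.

No

Capacity violated on D->B: flow 4 > capacity 2.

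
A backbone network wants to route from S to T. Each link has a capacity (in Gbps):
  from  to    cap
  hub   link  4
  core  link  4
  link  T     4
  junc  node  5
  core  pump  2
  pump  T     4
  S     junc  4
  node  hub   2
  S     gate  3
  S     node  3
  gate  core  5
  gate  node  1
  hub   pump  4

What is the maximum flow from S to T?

5

Augment S→gate→core→link→T: bottleneck 3. Total 3.
Augment S→node→hub→link→T: bottleneck 1. Total 4.
Augment S→node→hub→pump→T: bottleneck 1. Total 5.
No augmenting path remains in the residual graph.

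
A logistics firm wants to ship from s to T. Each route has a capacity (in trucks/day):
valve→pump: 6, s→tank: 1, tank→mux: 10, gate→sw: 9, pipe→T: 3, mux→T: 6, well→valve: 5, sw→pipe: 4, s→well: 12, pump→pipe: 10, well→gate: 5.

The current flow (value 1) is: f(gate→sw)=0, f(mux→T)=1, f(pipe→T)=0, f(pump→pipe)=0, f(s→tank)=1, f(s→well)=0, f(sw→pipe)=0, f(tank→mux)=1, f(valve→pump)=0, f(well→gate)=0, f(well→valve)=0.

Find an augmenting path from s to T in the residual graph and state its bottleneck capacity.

s→well→valve→pump→pipe→T, bottleneck 3

Residual along s→well→valve→pump→pipe→T: s→well: 12, well→valve: 5, valve→pump: 6, pump→pipe: 10, pipe→T: 3.
Bottleneck = min = 3.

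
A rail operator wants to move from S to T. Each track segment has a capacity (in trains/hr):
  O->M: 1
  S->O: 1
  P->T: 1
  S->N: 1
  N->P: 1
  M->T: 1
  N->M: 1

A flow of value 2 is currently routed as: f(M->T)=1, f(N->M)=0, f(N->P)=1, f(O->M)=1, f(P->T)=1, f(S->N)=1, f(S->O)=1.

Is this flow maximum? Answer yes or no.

Residual reachable from S: {S}; T is not reachable.
Saturated cut: S->N, S->O with total capacity 2 = current flow value. Flow is maximum.

Yes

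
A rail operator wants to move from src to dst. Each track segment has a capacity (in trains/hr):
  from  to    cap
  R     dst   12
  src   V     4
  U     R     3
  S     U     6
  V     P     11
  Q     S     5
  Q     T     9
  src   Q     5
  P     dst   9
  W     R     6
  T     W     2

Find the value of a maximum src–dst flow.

Augment src->V->P->dst: bottleneck 4. Total 4.
Augment src->Q->S->U->R->dst: bottleneck 3. Total 7.
Augment src->Q->T->W->R->dst: bottleneck 2. Total 9.
No augmenting path remains in the residual graph.

9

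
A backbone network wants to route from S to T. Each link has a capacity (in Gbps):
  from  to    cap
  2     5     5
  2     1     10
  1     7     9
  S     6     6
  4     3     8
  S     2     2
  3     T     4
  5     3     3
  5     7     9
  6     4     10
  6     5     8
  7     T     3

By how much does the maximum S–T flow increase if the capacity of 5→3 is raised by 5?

0

Original max flow = 7.
Edge 5→3 does not cross the min cut (source side {1, 2, 3, 4, 5, 6, 7, S}), so extra capacity there cannot help.
New max flow = 7. Increase = 0.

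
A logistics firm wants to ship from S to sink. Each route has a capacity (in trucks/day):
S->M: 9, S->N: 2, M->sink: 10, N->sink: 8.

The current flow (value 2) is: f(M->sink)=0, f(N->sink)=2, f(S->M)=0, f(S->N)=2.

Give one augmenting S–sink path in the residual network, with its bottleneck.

Residual along S->M->sink: S->M: 9, M->sink: 10.
Bottleneck = min = 9.

S->M->sink, bottleneck 9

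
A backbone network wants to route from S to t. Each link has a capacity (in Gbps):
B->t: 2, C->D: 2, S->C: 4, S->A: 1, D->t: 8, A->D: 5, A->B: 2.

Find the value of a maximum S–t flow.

3

Augment S->C->D->t: bottleneck 2. Total 2.
Augment S->A->D->t: bottleneck 1. Total 3.
No augmenting path remains in the residual graph.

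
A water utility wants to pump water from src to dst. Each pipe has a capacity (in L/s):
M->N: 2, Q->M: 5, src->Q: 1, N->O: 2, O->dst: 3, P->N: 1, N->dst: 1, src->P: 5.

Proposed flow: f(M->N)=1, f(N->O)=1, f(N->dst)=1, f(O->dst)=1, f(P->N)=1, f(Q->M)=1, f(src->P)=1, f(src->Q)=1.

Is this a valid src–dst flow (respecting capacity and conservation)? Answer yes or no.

Every edge has 0 ≤ f(e) ≤ cap(e).
At each intermediate node, inflow equals outflow.

Yes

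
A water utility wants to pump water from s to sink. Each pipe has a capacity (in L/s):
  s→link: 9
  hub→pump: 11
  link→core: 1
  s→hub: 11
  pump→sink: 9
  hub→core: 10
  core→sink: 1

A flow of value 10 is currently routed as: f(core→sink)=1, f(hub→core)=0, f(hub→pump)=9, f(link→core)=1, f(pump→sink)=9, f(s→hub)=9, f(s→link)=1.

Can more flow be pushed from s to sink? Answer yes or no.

No

Residual reachable from s: {core, hub, link, pump, s}; sink is not reachable.
Saturated cut: core→sink, pump→sink with total capacity 10 = current flow value. Flow is maximum.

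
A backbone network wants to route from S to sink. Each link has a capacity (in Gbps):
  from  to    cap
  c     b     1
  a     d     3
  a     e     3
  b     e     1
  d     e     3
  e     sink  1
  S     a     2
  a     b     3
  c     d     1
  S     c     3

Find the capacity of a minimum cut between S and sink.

1

Max flow = 1 (via 1 augmenting path).
In the residual at optimum, the set reachable from S is {S, a, b, c, d, e}.
Cut edges: e->sink (cap 1). Sum = 1.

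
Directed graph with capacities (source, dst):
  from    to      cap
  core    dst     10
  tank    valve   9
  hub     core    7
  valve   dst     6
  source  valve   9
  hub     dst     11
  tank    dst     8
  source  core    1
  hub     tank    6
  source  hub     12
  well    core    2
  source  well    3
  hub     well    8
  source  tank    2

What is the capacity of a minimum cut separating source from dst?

23

Max flow = 23 (via 6 augmenting paths).
In the residual at optimum, the set reachable from source is {source, valve, well}.
Cut edges: source→hub (cap 12), source→tank (cap 2), source→core (cap 1), well→core (cap 2), valve→dst (cap 6). Sum = 23.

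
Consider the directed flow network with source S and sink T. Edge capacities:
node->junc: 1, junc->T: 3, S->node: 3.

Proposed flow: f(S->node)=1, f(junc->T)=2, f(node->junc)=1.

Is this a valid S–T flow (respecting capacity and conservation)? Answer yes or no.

No

Conservation fails at junc: inflow 1 ≠ outflow 2.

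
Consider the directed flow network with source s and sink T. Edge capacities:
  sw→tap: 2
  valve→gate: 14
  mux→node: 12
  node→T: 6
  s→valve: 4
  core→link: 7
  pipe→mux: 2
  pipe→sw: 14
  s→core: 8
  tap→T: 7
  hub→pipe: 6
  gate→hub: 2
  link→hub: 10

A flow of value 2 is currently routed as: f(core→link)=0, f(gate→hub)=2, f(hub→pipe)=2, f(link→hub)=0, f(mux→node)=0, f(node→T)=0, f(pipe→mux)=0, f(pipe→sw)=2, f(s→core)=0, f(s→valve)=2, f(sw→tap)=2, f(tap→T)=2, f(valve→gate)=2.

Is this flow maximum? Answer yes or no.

No

Residual path s→core→link→hub→pipe→mux→node→T has bottleneck 2 > 0.
Pushing 2 along it raises the flow to 4, so the given flow is not maximum.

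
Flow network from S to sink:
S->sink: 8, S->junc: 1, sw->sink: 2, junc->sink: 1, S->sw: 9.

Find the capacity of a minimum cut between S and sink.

11

Max flow = 11 (via 3 augmenting paths).
In the residual at optimum, the set reachable from S is {S, sw}.
Cut edges: S->junc (cap 1), S->sink (cap 8), sw->sink (cap 2). Sum = 11.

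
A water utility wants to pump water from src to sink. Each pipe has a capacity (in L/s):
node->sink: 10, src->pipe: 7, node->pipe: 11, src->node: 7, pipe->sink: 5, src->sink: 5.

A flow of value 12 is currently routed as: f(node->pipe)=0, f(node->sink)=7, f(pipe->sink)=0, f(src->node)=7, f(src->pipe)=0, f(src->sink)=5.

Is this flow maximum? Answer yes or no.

Residual path src->pipe->sink has bottleneck 5 > 0.
Pushing 5 along it raises the flow to 17, so the given flow is not maximum.

No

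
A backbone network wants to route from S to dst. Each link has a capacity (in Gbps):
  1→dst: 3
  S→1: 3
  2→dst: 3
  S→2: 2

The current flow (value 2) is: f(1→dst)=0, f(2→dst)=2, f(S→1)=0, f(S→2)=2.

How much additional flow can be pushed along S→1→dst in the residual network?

Residual capacities along the path: S→1: 3, 1→dst: 3.
Minimum is 3.

3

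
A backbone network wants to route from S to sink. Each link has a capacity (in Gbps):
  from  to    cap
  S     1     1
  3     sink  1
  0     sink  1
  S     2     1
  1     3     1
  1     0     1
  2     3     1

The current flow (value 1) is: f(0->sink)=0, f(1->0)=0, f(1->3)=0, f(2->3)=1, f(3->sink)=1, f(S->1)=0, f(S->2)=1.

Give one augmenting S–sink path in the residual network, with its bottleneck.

S->1->0->sink, bottleneck 1

Residual along S->1->0->sink: S->1: 1, 1->0: 1, 0->sink: 1.
Bottleneck = min = 1.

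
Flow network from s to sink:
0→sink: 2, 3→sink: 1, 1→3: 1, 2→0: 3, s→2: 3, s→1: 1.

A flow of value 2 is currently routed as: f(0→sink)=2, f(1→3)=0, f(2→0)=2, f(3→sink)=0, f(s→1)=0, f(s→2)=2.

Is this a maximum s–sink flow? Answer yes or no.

Residual path s→1→3→sink has bottleneck 1 > 0.
Pushing 1 along it raises the flow to 3, so the given flow is not maximum.

No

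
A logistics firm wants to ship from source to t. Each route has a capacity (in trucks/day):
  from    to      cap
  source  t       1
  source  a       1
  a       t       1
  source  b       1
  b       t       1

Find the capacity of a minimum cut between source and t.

3

Max flow = 3 (via 3 augmenting paths).
In the residual at optimum, the set reachable from source is {source}.
Cut edges: source→a (cap 1), source→b (cap 1), source→t (cap 1). Sum = 3.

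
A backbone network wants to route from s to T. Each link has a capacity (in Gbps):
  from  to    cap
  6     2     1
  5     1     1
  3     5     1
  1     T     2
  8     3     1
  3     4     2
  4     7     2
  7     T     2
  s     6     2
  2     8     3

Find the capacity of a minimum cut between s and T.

Max flow = 1 (via 1 augmenting path).
In the residual at optimum, the set reachable from s is {6, s}.
Cut edges: 6->2 (cap 1). Sum = 1.

1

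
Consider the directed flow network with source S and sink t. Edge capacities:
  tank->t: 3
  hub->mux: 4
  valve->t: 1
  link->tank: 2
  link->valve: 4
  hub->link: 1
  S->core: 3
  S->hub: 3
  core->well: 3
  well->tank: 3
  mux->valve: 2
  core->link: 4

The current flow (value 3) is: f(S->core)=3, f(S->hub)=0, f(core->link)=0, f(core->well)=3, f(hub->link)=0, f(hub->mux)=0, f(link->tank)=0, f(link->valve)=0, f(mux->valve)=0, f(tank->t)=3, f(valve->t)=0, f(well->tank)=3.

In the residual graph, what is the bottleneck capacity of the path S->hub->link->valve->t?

Residual capacities along the path: S->hub: 3, hub->link: 1, link->valve: 4, valve->t: 1.
Minimum is 1.

1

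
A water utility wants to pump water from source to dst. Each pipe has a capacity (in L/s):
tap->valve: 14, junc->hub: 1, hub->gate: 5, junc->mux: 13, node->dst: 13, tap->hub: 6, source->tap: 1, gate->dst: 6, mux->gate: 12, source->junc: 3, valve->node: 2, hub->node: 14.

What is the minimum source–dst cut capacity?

Max flow = 4 (via 2 augmenting paths).
In the residual at optimum, the set reachable from source is {source}.
Cut edges: source->junc (cap 3), source->tap (cap 1). Sum = 4.

4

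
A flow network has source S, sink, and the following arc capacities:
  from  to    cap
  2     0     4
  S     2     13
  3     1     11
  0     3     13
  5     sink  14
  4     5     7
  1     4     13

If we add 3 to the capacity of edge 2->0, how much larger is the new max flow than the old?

3

Original max flow = 4.
After raising cap(2->0), augmenting paths through that edge carry 3 more units.
New max flow = 7. Increase = 3.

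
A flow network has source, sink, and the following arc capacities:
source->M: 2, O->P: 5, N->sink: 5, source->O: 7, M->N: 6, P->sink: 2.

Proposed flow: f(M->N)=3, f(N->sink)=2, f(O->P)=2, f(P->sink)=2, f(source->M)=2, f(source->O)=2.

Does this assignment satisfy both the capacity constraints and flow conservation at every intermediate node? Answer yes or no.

No

Conservation fails at M: inflow 2 ≠ outflow 3.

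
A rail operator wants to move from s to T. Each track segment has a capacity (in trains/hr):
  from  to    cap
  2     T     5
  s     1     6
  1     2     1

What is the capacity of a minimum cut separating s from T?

Max flow = 1 (via 1 augmenting path).
In the residual at optimum, the set reachable from s is {1, s}.
Cut edges: 1->2 (cap 1). Sum = 1.

1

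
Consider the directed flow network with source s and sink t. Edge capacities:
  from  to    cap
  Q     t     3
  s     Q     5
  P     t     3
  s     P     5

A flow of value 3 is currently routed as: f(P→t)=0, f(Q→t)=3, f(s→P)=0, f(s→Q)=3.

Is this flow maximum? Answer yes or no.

No

Residual path s→P→t has bottleneck 3 > 0.
Pushing 3 along it raises the flow to 6, so the given flow is not maximum.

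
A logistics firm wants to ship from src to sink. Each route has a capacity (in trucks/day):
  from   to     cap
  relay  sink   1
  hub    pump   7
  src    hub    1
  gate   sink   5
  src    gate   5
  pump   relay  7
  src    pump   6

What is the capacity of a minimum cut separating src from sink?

6

Max flow = 6 (via 2 augmenting paths).
In the residual at optimum, the set reachable from src is {hub, pump, relay, src}.
Cut edges: src->gate (cap 5), relay->sink (cap 1). Sum = 6.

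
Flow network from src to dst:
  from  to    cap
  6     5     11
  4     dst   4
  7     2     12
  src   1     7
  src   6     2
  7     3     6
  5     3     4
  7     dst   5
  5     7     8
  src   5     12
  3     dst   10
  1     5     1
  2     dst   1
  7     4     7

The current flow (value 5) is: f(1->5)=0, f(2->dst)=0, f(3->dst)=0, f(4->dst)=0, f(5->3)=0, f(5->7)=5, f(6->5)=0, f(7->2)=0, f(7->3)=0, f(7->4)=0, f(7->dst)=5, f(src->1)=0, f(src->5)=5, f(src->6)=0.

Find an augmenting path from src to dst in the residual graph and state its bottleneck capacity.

Residual along src->5->3->dst: src->5: 7, 5->3: 4, 3->dst: 10.
Bottleneck = min = 4.

src->5->3->dst, bottleneck 4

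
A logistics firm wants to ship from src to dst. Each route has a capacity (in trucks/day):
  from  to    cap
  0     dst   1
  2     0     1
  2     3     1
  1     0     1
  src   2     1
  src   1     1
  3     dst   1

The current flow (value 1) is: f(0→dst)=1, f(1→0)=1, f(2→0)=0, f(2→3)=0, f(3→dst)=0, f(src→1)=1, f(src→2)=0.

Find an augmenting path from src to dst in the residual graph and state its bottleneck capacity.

Residual along src→2→3→dst: src→2: 1, 2→3: 1, 3→dst: 1.
Bottleneck = min = 1.

src→2→3→dst, bottleneck 1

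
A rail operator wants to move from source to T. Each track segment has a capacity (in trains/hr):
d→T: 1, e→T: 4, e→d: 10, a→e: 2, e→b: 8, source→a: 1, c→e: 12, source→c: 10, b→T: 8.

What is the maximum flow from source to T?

11

Augment source→a→e→T: bottleneck 1. Total 1.
Augment source→c→e→T: bottleneck 3. Total 4.
Augment source→c→e→b→T: bottleneck 7. Total 11.
No augmenting path remains in the residual graph.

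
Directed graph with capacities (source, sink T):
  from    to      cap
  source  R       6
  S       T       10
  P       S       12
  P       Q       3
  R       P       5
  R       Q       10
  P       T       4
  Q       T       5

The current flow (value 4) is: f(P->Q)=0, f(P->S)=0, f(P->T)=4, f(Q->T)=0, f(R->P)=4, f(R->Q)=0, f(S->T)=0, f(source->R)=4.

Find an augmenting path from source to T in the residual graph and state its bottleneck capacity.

source->R->Q->T, bottleneck 2

Residual along source->R->Q->T: source->R: 2, R->Q: 10, Q->T: 5.
Bottleneck = min = 2.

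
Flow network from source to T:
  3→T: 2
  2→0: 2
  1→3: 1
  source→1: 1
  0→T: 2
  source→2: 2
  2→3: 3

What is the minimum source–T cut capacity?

Max flow = 3 (via 3 augmenting paths).
In the residual at optimum, the set reachable from source is {source}.
Cut edges: source→1 (cap 1), source→2 (cap 2). Sum = 3.

3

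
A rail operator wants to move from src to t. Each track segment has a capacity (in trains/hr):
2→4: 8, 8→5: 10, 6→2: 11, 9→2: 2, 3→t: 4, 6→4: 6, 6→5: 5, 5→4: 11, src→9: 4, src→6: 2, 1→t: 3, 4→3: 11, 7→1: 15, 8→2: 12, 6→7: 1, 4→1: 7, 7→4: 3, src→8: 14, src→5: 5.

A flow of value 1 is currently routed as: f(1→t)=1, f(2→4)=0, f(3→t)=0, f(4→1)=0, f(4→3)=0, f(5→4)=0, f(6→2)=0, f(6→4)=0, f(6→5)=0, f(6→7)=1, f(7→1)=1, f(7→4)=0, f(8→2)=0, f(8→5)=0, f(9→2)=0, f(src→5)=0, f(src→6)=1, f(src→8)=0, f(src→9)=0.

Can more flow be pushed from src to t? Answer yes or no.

Yes

Residual path src→6→4→3→t has bottleneck 1 > 0.
Pushing 1 along it raises the flow to 2, so the given flow is not maximum.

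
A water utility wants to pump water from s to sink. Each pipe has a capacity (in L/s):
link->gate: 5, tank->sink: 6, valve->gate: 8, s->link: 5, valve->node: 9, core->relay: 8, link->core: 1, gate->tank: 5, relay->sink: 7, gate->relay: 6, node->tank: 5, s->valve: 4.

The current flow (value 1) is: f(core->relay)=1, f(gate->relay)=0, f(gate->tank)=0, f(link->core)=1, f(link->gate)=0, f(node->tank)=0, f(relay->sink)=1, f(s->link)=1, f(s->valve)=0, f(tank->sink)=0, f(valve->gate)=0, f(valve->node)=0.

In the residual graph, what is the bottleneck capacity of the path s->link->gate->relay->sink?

Residual capacities along the path: s->link: 4, link->gate: 5, gate->relay: 6, relay->sink: 6.
Minimum is 4.

4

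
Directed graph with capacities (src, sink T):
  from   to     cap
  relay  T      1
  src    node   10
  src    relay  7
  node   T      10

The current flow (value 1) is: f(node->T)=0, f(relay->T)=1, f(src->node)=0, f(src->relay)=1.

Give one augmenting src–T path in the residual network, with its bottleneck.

Residual along src->node->T: src->node: 10, node->T: 10.
Bottleneck = min = 10.

src->node->T, bottleneck 10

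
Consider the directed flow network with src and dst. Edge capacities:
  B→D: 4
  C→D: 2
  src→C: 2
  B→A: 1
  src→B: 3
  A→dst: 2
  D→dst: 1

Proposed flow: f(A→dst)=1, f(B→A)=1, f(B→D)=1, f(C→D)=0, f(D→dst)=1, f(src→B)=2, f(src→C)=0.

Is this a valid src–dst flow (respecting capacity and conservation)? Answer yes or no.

Yes

Every edge has 0 ≤ f(e) ≤ cap(e).
At each intermediate node, inflow equals outflow.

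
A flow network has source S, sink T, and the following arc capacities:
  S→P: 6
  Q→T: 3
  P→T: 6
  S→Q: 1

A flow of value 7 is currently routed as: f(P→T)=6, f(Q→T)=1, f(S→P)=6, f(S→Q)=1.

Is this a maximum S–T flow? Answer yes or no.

Yes

Residual reachable from S: {S}; T is not reachable.
Saturated cut: S→P, S→Q with total capacity 7 = current flow value. Flow is maximum.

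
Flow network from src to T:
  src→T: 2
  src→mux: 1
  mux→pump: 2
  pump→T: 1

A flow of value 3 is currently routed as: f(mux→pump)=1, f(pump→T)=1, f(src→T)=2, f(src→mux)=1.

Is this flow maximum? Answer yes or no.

Residual reachable from src: {src}; T is not reachable.
Saturated cut: src→mux, src→T with total capacity 3 = current flow value. Flow is maximum.

Yes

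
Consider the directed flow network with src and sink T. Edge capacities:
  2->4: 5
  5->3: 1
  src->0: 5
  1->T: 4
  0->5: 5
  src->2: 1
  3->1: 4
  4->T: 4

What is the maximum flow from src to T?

2

Augment src->2->4->T: bottleneck 1. Total 1.
Augment src->0->5->3->1->T: bottleneck 1. Total 2.
No augmenting path remains in the residual graph.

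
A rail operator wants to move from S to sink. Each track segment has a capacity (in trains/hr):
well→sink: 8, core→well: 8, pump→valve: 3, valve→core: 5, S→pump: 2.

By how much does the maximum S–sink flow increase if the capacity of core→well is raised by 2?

0

Original max flow = 2.
Edge core→well does not cross the min cut (source side {S}), so extra capacity there cannot help.
New max flow = 2. Increase = 0.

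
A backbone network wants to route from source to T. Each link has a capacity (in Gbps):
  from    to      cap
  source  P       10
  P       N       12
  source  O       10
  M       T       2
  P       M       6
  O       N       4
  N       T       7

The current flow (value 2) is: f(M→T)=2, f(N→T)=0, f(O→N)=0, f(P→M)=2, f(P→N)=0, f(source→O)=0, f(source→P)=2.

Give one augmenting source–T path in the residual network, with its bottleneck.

source→P→N→T, bottleneck 7

Residual along source→P→N→T: source→P: 8, P→N: 12, N→T: 7.
Bottleneck = min = 7.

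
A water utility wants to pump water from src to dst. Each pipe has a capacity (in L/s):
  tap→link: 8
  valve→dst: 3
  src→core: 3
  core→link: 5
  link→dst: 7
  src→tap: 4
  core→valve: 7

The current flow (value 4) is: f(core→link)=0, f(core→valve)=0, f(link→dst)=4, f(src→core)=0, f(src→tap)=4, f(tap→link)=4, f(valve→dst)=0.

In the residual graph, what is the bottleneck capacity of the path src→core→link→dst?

Residual capacities along the path: src→core: 3, core→link: 5, link→dst: 3.
Minimum is 3.

3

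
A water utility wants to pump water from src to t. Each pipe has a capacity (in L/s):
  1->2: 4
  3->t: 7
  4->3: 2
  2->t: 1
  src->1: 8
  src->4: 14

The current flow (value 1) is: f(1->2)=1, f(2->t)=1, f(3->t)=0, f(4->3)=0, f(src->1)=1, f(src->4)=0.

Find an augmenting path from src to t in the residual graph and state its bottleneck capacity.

src->4->3->t, bottleneck 2

Residual along src->4->3->t: src->4: 14, 4->3: 2, 3->t: 7.
Bottleneck = min = 2.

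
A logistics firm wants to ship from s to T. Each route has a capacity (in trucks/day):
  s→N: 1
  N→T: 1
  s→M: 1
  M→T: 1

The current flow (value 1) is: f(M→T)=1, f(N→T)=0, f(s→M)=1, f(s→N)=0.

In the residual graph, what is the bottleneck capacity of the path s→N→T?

1

Residual capacities along the path: s→N: 1, N→T: 1.
Minimum is 1.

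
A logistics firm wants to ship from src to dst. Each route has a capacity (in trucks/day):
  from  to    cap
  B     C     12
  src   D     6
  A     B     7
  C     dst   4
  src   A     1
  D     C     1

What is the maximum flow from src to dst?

Augment src->D->C->dst: bottleneck 1. Total 1.
Augment src->A->B->C->dst: bottleneck 1. Total 2.
No augmenting path remains in the residual graph.

2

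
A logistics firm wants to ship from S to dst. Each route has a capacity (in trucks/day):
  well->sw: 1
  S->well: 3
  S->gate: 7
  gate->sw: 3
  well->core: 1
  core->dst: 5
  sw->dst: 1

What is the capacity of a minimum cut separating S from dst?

Max flow = 2 (via 2 augmenting paths).
In the residual at optimum, the set reachable from S is {S, gate, sw, well}.
Cut edges: well->core (cap 1), sw->dst (cap 1). Sum = 2.

2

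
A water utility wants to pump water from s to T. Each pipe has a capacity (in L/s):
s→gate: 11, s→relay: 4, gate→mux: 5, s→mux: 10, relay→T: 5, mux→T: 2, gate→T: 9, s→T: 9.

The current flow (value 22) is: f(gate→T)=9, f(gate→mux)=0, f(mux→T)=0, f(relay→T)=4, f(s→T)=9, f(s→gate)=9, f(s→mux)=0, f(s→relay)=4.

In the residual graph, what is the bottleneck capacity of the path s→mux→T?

Residual capacities along the path: s→mux: 10, mux→T: 2.
Minimum is 2.

2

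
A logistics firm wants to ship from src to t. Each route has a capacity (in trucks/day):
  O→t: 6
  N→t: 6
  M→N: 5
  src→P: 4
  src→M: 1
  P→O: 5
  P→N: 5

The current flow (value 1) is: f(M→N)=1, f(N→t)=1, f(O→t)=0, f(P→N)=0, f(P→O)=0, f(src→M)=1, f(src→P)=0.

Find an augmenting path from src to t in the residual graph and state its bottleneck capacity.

Residual along src→P→N→t: src→P: 4, P→N: 5, N→t: 5.
Bottleneck = min = 4.

src→P→N→t, bottleneck 4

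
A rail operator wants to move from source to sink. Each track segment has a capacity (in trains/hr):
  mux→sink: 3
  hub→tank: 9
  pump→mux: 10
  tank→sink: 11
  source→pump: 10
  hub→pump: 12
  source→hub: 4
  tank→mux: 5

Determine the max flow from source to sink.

7

Augment source→hub→tank→sink: bottleneck 4. Total 4.
Augment source→pump→mux→sink: bottleneck 3. Total 7.
No augmenting path remains in the residual graph.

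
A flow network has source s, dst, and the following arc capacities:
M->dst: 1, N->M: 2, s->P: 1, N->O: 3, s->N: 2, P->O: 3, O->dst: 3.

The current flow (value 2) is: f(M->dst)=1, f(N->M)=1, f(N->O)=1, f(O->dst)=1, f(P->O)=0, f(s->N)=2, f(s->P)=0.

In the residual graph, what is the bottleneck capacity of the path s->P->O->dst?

1

Residual capacities along the path: s->P: 1, P->O: 3, O->dst: 2.
Minimum is 1.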